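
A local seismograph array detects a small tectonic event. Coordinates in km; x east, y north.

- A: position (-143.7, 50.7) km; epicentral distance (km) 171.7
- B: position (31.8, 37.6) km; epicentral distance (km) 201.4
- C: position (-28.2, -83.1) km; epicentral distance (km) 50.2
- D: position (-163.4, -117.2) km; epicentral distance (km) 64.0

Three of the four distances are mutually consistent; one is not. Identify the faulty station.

C

Solve using three stations at a time. Using A, B, D (subtract circle equations pairwise → linear system) gives (x, y) ≈ (-99.4, -115.2).
Distances from that point to each station vs reported:
  A: calculated 171.7 vs reported 171.7 → residual 0.0 km
  B: calculated 201.4 vs reported 201.4 → residual 0.0 km
  C: calculated 78.1 vs reported 50.2 → residual 27.9 km
  D: calculated 64.0 vs reported 64.0 → residual 0.0 km
A, B, D are mutually consistent (residuals ≈ 0); C is off by 27.9 km.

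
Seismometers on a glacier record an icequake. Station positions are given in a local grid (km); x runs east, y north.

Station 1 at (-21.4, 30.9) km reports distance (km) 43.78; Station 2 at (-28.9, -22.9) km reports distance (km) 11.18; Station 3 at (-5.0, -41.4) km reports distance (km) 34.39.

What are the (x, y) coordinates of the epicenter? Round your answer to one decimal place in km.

-24.1 km east, -12.8 km north

Circle about each station: (x + 21.4)² + (y − 30.9)² = 43.78²; (x + 28.9)² + (y + 22.9)² = 11.18²; (x + 5.0)² + (y + 41.4)² = 34.39².
Subtracting the Station 1 equation from the Station 2 and Station 3 equations removes the quadratic terms:
-15.0 x − 107.6 y = 1738.55
32.8 x − 144.6 y = 1060.21
Solving the 2×2 system: x ≈ -24.1, y ≈ -12.8 km.
Check against Station 1 (with the unrounded x, y): √((x + 21.4)²+(y − 30.9)²) = 43.78 ≈ 43.78 km. ✓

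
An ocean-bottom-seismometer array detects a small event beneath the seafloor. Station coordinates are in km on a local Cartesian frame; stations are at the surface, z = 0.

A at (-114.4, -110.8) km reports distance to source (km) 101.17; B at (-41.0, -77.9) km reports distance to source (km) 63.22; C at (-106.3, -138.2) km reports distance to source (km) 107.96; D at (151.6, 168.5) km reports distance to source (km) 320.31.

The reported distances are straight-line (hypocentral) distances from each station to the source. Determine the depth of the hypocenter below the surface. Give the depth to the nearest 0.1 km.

depth ≈ 63.2 km

Each station gives a sphere (x−x_i)² + (y−y_i)² + z² = d_i² (stations at z=0).
Subtracting the A sphere from B and C: z² cancels, leaving linear equations in x and y:
146.8 x + 65.8 y = -11375.99
16.2 x − 54.8 y = 3614.94
Solving: x ≈ -42.318, y ≈ -78.476 km (keep extra digits for the depth step; rounded: -42.3, -78.5).
Then from the A sphere: z² = 101.17² − (x + 114.4)² − (y + 110.8)² with x = -42.318, y = -78.476, so z ≈ 63.204 ≈ 63.2 km.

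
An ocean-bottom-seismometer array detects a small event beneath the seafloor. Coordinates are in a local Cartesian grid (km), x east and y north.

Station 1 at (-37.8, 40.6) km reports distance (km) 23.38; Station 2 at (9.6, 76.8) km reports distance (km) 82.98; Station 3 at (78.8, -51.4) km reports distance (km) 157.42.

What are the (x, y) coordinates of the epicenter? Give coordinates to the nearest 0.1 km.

x ≈ -57.3 km, y ≈ 27.7 km

Circle about each station: (x + 37.8)² + (y − 40.6)² = 23.38²; (x − 9.6)² + (y − 76.8)² = 82.98²; (x − 78.8)² + (y + 51.4)² = 157.42².
Subtracting the Station 1 equation from the Station 2 and Station 3 equations removes the quadratic terms:
94.8 x + 72.4 y = -3425.86
233.2 x − 184.0 y = -18460.23
Solving the 2×2 system: x ≈ -57.3, y ≈ 27.7 km.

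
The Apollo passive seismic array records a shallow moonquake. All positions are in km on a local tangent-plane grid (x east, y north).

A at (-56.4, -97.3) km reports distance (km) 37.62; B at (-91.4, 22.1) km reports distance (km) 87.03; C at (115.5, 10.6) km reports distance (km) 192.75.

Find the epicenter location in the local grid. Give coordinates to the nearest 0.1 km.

Circle about each station: (x + 56.4)² + (y + 97.3)² = 37.62²; (x + 91.4)² + (y − 22.1)² = 87.03²; (x − 115.5)² + (y − 10.6)² = 192.75².
Subtracting pairs of circle equations eliminates x²+y² and gives linear equations (the radical axes):
-70.0 x + 238.8 y = -9964.84
343.8 x + 215.8 y = -34932.94
Solving the 2×2 system: x ≈ -63.7, y ≈ -60.4 km.

-63.7 km east, -60.4 km north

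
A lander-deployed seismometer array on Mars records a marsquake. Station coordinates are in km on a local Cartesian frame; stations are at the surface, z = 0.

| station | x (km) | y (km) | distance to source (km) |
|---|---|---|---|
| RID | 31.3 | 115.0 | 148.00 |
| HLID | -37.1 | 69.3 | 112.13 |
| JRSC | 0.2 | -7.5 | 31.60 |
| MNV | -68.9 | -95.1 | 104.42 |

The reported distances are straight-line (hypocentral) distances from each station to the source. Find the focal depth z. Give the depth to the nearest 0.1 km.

Each station gives a sphere (x−x_i)² + (y−y_i)² + z² = d_i² (stations at z=0).
Subtracting the RID sphere from HLID and JRSC: z² cancels, leaving linear equations in x and y:
-136.8 x − 91.4 y = 1305.07
-62.2 x − 245.0 y = 6757.04
Solving: x ≈ 10.702, y ≈ -30.297 km (keep extra digits for the depth step; rounded: 10.7, -30.3).
Then from the RID sphere: z² = 148.00² − (x − 31.3)² − (y − 115.0)² with x = 10.702, y = -30.297, so z ≈ 19.196 ≈ 19.2 km.

depth ≈ 19.2 km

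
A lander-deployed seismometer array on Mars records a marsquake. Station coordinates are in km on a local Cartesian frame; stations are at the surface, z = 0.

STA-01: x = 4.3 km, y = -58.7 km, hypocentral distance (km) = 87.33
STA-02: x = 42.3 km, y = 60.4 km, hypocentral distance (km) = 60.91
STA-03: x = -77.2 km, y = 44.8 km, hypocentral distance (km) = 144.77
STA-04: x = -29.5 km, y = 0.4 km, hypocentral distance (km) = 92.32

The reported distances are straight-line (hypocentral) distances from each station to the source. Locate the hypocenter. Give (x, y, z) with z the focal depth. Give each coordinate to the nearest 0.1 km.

x ≈ 60.9 km, y ≈ 5.3 km, depth ≈ 18.1 km

Each station gives a sphere (x−x_i)² + (y−y_i)² + z² = d_i² (stations at z=0).
Subtracting the STA-01 sphere from STA-02 and STA-03: z² cancels, leaving linear equations in x and y:
76.0 x + 238.2 y = 5889.77
-163.0 x + 207.0 y = -8829.12
Solving: x ≈ 60.894, y ≈ 5.297 km (keep extra digits for the depth step; rounded: 60.9, 5.3).
Then from the STA-01 sphere: z² = 87.33² − (x − 4.3)² − (y + 58.7)² with x = 60.894, y = 5.297, so z ≈ 18.112 ≈ 18.1 km.
Check against STA-04 (with the unrounded solution): distance 92.32 ≈ 92.32 km. ✓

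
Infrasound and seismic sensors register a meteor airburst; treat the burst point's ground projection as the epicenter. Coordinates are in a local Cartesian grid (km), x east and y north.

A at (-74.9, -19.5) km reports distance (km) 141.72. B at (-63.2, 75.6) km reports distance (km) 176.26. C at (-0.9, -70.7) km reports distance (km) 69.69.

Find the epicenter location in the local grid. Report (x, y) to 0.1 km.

(64.3, -46.1)

Circle about each station: (x + 74.9)² + (y + 19.5)² = 141.72²; (x + 63.2)² + (y − 75.6)² = 176.26²; (x + 0.9)² + (y + 70.7)² = 69.69².
Subtracting pairs of circle equations eliminates x²+y² and gives linear equations (the radical axes):
23.4 x + 190.2 y = -7263.69
148.0 x − 102.4 y = 14236.90
Solving the 2×2 system: x ≈ 64.3, y ≈ -46.1 km.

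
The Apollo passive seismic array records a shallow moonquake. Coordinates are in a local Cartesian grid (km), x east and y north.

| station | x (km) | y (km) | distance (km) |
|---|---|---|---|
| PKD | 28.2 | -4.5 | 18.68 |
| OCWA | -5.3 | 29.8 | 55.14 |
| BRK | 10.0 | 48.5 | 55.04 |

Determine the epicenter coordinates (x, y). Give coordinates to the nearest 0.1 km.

Circle about each station: (x − 28.2)² + (y + 4.5)² = 18.68²; (x + 5.3)² + (y − 29.8)² = 55.14²; (x − 10.0)² + (y − 48.5)² = 55.04².
Subtracting the PKD equation from the OCWA and BRK equations removes the quadratic terms:
-67.0 x + 68.6 y = -2590.84
-36.4 x + 106.0 y = -1043.70
Solving the 2×2 system: x ≈ 44.1, y ≈ 5.3 km.

x ≈ 44.1 km, y ≈ 5.3 km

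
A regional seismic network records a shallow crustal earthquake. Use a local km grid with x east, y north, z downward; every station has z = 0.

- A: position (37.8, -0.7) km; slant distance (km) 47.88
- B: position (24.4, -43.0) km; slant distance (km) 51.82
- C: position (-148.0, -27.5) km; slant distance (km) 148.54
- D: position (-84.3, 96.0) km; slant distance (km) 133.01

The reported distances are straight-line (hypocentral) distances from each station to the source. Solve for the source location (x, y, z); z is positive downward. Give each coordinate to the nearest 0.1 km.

Each station gives a sphere (x−x_i)² + (y−y_i)² + z² = d_i² (stations at z=0).
Subtracting the A sphere from B and C: z² cancels, leaving linear equations in x and y:
-26.8 x − 84.6 y = 622.21
-371.6 x − 53.6 y = 1459.28
Solving: x ≈ -3.003, y ≈ -6.403 km (keep extra digits for the depth step; rounded: -3.0, -6.4).
Then from the A sphere: z² = 47.88² − (x − 37.8)² − (y + 0.7)² with x = -3.003, y = -6.403, so z ≈ 24.394 ≈ 24.4 km.

(-3.0, -6.4, 24.4)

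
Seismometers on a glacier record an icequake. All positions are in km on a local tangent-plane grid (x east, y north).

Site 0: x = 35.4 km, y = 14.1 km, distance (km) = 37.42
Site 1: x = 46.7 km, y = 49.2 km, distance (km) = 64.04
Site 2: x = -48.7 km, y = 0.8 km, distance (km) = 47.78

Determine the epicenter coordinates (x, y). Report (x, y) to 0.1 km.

Circle about each station: (x − 35.4)² + (y − 14.1)² = 37.42²; (x − 46.7)² + (y − 49.2)² = 64.04²; (x + 48.7)² + (y − 0.8)² = 47.78².
Subtracting pairs of circle equations eliminates x²+y² and gives linear equations (the radical axes):
22.6 x + 70.2 y = 448.69
-168.2 x − 26.6 y = 37.69
Solving the 2×2 system: x ≈ -1.3, y ≈ 6.8 km.
Check against Site 0 (with the unrounded x, y): √((x − 35.4)²+(y − 14.1)²) = 37.42 ≈ 37.42 km. ✓

(-1.3, 6.8)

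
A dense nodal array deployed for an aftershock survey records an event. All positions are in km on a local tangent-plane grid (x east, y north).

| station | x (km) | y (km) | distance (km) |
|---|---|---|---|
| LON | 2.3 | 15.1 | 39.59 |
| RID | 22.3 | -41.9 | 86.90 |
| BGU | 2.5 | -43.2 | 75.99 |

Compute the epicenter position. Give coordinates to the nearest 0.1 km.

Circle about each station: (x − 2.3)² + (y − 15.1)² = 39.59²; (x − 22.3)² + (y + 41.9)² = 86.90²; (x − 2.5)² + (y + 43.2)² = 75.99².
Subtracting the LON equation from the RID and BGU equations removes the quadratic terms:
40.0 x − 114.0 y = -3964.64
0.4 x − 116.6 y = -2567.92
Solving the 2×2 system: x ≈ -36.7, y ≈ 21.9 km.

(-36.7, 21.9)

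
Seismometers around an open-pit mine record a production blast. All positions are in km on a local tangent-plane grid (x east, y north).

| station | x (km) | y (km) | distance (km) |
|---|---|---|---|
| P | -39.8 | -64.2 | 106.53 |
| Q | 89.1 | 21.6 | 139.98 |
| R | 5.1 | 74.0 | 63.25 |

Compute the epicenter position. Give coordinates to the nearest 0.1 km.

Circle about each station: (x + 39.8)² + (y + 64.2)² = 106.53²; (x − 89.1)² + (y − 21.6)² = 139.98²; (x − 5.1)² + (y − 74.0)² = 63.25².
Subtracting pairs of circle equations eliminates x²+y² and gives linear equations (the radical axes):
257.8 x + 171.6 y = -5546.07
89.8 x + 276.4 y = 7144.41
Solving the 2×2 system: x ≈ -49.4, y ≈ 41.9 km.

x ≈ -49.4 km, y ≈ 41.9 km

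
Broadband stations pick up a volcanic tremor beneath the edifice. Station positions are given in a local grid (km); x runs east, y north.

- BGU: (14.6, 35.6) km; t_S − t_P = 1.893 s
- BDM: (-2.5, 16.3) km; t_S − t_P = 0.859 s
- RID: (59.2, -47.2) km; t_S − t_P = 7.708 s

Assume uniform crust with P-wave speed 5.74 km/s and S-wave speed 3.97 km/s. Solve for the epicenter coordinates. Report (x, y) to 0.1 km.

(-7.8, 26.0)

Distance from S−P lag: d = Δt · v_P v_S / (v_P − v_S) = Δt · (5.74·3.97)/(5.74−3.97) ≈ 12.8745·Δt.
So d_BGU = 24.37, d_BDM = 11.06, d_RID = 99.24 km.
Circle about each station: (x − 14.6)² + (y − 35.6)² = 24.37²; (x + 2.5)² + (y − 16.3)² = 11.06²; (x − 59.2)² + (y + 47.2)² = 99.24².
Subtracting pairs of circle equations eliminates x²+y² and gives linear equations (the radical axes):
-34.2 x − 38.6 y = -737.01
89.2 x − 165.6 y = -5002.72
Solving the 2×2 system: x ≈ -7.8, y ≈ 26.0 km.
Check against BGU (with the unrounded x, y): √((x − 14.6)²+(y − 35.6)²) = 24.37 ≈ 24.37 km. ✓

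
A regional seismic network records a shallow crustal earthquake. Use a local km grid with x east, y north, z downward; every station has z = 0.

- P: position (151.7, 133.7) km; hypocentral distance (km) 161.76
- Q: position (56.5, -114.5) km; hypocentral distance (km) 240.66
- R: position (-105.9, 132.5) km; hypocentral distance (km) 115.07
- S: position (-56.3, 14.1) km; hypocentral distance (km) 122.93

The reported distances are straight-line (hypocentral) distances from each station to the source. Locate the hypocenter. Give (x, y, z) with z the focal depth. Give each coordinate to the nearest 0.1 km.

Each station gives a sphere (x−x_i)² + (y−y_i)² + z² = d_i² (stations at z=0).
Subtracting the P sphere from Q and R: z² cancels, leaving linear equations in x and y:
-190.4 x − 496.4 y = -56337.02
-515.2 x − 2.4 y = 807.67
Solving: x ≈ -2.100, y ≈ 114.297 km (keep extra digits for the depth step; rounded: -2.1, 114.3).
Then from the P sphere: z² = 161.76² − (x − 151.7)² − (y − 133.7)² with x = -2.100, y = 114.297, so z ≈ 46.210 ≈ 46.2 km.
Check against S (with the unrounded solution): distance 122.93 ≈ 122.93 km. ✓

(-2.1, 114.3, 46.2)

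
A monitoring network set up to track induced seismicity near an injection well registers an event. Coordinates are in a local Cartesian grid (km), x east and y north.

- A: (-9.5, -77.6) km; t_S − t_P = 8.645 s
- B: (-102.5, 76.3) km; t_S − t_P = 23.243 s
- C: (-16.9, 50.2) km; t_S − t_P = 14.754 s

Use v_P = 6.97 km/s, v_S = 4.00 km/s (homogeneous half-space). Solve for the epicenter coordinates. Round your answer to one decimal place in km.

(69.3, -58.2)

Distance from S−P lag: d = Δt · v_P v_S / (v_P − v_S) = Δt · (6.97·4.00)/(6.97−4.00) ≈ 9.3872·Δt.
So d_A = 81.15, d_B = 218.19, d_C = 138.50 km.
Circle about each station: (x + 9.5)² + (y + 77.6)² = 81.15²; (x + 102.5)² + (y − 76.3)² = 218.19²; (x + 16.9)² + (y − 50.2)² = 138.50².
Subtracting pairs of circle equations eliminates x²+y² and gives linear equations (the radical axes):
-186.0 x + 307.8 y = -30805.62
-14.8 x + 255.6 y = -15903.29
Solving the 2×2 system: x ≈ 69.3, y ≈ -58.2 km.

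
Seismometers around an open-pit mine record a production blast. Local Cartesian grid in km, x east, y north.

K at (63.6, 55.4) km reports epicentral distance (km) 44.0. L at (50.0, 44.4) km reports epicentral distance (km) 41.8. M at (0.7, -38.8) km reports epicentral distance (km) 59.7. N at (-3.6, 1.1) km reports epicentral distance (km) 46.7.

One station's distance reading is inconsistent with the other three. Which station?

Solve using three stations at a time. Using L, M, N (subtract circle equations pairwise → linear system) gives (x, y) ≈ (43.0, 3.3).
Distances from that point to each station vs reported:
  K: calculated 56.1 vs reported 44.0 → residual 12.1 km
  L: calculated 41.7 vs reported 41.8 → residual 0.1 km
  M: calculated 59.6 vs reported 59.7 → residual 0.1 km
  N: calculated 46.6 vs reported 46.7 → residual 0.1 km
L, M, N are mutually consistent (residuals ≈ 0); K is off by 12.1 km.

K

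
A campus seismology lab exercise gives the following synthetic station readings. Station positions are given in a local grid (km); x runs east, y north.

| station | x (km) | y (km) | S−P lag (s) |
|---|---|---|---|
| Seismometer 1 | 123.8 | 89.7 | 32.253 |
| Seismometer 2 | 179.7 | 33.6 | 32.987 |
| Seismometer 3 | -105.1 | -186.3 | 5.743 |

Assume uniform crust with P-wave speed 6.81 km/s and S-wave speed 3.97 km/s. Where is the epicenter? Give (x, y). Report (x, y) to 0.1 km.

x ≈ -84.9 km, y ≈ -135.5 km

Distance from S−P lag: d = Δt · v_P v_S / (v_P − v_S) = Δt · (6.81·3.97)/(6.81−3.97) ≈ 9.5196·Δt.
So d_Seismometer 1 = 307.04, d_Seismometer 2 = 314.02, d_Seismometer 3 = 54.67 km.
Circle about each station: (x − 123.8)² + (y − 89.7)² = 307.04²; (x − 179.7)² + (y − 33.6)² = 314.02²; (x + 105.1)² + (y + 186.3)² = 54.67².
Subtracting pairs of circle equations eliminates x²+y² and gives linear equations (the radical axes):
111.8 x − 112.2 y = 5713.52
-457.8 x − 552.0 y = 113665.92
Solving the 2×2 system: x ≈ -84.9, y ≈ -135.5 km.
Check against Seismometer 1 (with the unrounded x, y): √((x − 123.8)²+(y − 89.7)²) = 307.04 ≈ 307.04 km. ✓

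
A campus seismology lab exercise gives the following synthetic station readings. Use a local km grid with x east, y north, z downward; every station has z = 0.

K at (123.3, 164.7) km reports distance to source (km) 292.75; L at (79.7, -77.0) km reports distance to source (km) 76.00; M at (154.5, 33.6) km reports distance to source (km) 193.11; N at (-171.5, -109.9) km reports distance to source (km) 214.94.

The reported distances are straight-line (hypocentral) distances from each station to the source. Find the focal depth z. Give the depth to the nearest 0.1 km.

Each station gives a sphere (x−x_i)² + (y−y_i)² + z² = d_i² (stations at z=0).
Subtracting the K sphere from L and M: z² cancels, leaving linear equations in x and y:
-87.2 x − 483.4 y = 49878.67
62.4 x − 262.2 y = 31081.32
Solving: x ≈ 36.707, y ≈ -109.805 km (keep extra digits for the depth step; rounded: 36.7, -109.8).
Then from the K sphere: z² = 292.75² − (x − 123.3)² − (y − 164.7)² with x = 36.707, y = -109.805, so z ≈ 53.397 ≈ 53.4 km.

depth ≈ 53.4 km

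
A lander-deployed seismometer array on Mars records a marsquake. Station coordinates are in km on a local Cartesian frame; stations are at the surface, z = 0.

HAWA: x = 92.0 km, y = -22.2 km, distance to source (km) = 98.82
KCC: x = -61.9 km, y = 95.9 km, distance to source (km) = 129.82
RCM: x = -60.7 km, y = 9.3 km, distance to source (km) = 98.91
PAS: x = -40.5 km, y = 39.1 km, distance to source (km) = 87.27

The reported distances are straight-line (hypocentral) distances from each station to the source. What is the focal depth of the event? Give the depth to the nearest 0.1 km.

57.5 km

Each station gives a sphere (x−x_i)² + (y−y_i)² + z² = d_i² (stations at z=0).
Subtracting the HAWA sphere from KCC and RCM: z² cancels, leaving linear equations in x and y:
-307.8 x + 236.2 y = -3016.26
-305.4 x + 63.0 y = -5203.66
Solving: x ≈ 19.700, y ≈ 12.902 km (keep extra digits for the depth step; rounded: 19.7, 12.9).
Then from the HAWA sphere: z² = 98.82² − (x − 92.0)² − (y + 22.2)² with x = 19.700, y = 12.902, so z ≈ 57.497 ≈ 57.5 km.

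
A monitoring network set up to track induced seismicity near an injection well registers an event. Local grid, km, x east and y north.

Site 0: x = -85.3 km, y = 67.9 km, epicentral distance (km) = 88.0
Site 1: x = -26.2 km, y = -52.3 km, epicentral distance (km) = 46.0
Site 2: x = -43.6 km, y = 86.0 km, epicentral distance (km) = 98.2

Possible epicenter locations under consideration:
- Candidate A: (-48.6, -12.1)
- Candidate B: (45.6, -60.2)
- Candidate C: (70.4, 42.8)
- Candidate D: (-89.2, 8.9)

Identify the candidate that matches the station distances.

Candidate A

For each candidate, compare |candidate − station| to the reported distance:
Candidate A: residuals Site 0 0.0, Site 1 0.0, Site 2 0.0 → max 0.0 km
Candidate B: residuals Site 0 95.2, Site 1 26.2, Site 2 73.1 → max 95.2 km
Candidate C: residuals Site 0 69.7, Site 1 89.6, Site 2 23.7 → max 89.6 km
Candidate D: residuals Site 0 28.9, Site 1 41.8, Site 2 8.6 → max 41.8 km
Only Candidate A has all residuals ≈ 0.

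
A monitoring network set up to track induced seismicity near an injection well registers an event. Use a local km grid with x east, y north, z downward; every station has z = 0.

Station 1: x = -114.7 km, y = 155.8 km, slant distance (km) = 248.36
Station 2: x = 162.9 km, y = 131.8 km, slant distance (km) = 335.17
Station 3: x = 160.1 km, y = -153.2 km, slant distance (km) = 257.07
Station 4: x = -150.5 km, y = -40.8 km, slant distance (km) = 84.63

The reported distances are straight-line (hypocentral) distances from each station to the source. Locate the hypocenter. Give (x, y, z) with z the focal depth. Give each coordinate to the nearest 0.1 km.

(-87.3, -89.4, 28.4)

Each station gives a sphere (x−x_i)² + (y−y_i)² + z² = d_i² (stations at z=0).
Subtracting the Station 1 sphere from Station 2 and Station 3: z² cancels, leaving linear equations in x and y:
555.2 x − 48.0 y = -44178.32
549.6 x − 618.0 y = 7270.22
Solving: x ≈ -87.301, y ≈ -89.403 km (keep extra digits for the depth step; rounded: -87.3, -89.4).
Then from the Station 1 sphere: z² = 248.36² − (x + 114.7)² − (y − 155.8)² with x = -87.301, y = -89.403, so z ≈ 28.416 ≈ 28.4 km.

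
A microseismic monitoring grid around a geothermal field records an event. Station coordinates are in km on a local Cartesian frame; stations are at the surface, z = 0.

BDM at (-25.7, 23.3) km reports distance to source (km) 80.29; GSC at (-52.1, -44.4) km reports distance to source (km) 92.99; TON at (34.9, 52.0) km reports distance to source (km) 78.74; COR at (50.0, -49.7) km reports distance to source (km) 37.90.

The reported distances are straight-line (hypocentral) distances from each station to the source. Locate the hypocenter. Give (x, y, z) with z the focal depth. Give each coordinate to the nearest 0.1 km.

(35.5, -23.3, 23.0)

Each station gives a sphere (x−x_i)² + (y−y_i)² + z² = d_i² (stations at z=0).
Subtracting the BDM sphere from GSC and TON: z² cancels, leaving linear equations in x and y:
-52.8 x − 135.4 y = 1281.73
121.2 x + 57.4 y = 2965.13
Solving: x ≈ 35.505, y ≈ -23.312 km (keep extra digits for the depth step; rounded: 35.5, -23.3).
Then from the BDM sphere: z² = 80.29² − (x + 25.7)² − (y − 23.3)² with x = 35.505, y = -23.312, so z ≈ 22.973 ≈ 23.0 km.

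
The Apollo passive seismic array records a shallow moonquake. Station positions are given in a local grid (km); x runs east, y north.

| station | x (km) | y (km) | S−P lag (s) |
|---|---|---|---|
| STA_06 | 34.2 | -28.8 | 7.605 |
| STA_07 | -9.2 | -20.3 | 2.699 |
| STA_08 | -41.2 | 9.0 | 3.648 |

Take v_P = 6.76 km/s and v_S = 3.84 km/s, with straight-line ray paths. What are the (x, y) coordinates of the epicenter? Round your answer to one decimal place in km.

(-33.1, -22.4)

Distance from S−P lag: d = Δt · v_P v_S / (v_P − v_S) = Δt · (6.76·3.84)/(6.76−3.84) ≈ 8.8899·Δt.
So d_STA_06 = 67.61, d_STA_07 = 23.99, d_STA_08 = 32.43 km.
Circle about each station: (x − 34.2)² + (y + 28.8)² = 67.61²; (x + 9.2)² + (y + 20.3)² = 23.99²; (x + 41.2)² + (y − 9.0)² = 32.43².
Subtracting pairs of circle equations eliminates x²+y² and gives linear equations (the radical axes):
-86.8 x + 17.0 y = 2493.24
-150.8 x + 75.6 y = 3298.77
Solving the 2×2 system: x ≈ -33.1, y ≈ -22.4 km.
Check against STA_06 (with the unrounded x, y): √((x − 34.2)²+(y + 28.8)²) = 67.62 ≈ 67.61 km. ✓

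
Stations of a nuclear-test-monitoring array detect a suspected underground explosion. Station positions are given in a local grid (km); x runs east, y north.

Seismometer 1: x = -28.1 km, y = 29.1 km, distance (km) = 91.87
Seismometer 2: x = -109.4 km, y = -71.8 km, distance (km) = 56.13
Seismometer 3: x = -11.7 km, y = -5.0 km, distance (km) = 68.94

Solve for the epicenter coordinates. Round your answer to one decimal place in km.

Circle about each station: (x + 28.1)² + (y − 29.1)² = 91.87²; (x + 109.4)² + (y + 71.8)² = 56.13²; (x + 11.7)² + (y + 5.0)² = 68.94².
Subtracting pairs of circle equations eliminates x²+y² and gives linear equations (the radical axes):
-162.6 x − 201.8 y = 20776.70
32.8 x − 68.2 y = 2212.84
Solving the 2×2 system: x ≈ -54.8, y ≈ -58.8 km.
Check against Seismometer 1 (with the unrounded x, y): √((x + 28.1)²+(y − 29.1)²) = 91.87 ≈ 91.87 km. ✓

x ≈ -54.8 km, y ≈ -58.8 km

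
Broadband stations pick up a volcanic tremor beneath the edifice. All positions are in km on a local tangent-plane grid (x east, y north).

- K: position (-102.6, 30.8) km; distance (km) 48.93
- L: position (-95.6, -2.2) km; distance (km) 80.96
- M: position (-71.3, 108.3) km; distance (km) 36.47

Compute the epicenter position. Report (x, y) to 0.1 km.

Circle about each station: (x + 102.6)² + (y − 30.8)² = 48.93²; (x + 95.6)² + (y + 2.2)² = 80.96²; (x + 71.3)² + (y − 108.3)² = 36.47².
Subtracting the K equation from the L and M equations removes the quadratic terms:
14.0 x − 66.0 y = -6491.58
62.6 x + 155.0 y = 6401.26
Solving the 2×2 system: x ≈ -92.6, y ≈ 78.7 km.

x ≈ -92.6 km, y ≈ 78.7 km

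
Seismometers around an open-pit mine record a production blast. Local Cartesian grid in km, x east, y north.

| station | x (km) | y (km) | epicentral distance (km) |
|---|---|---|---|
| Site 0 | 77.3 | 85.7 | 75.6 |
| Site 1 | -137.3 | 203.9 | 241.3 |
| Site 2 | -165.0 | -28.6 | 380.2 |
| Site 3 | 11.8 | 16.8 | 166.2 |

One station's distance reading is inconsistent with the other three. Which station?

Solve using three stations at a time. Using Site 0, Site 1, Site 3 (subtract circle equations pairwise → linear system) gives (x, y) ≈ (99.6, 157.9).
Distances from that point to each station vs reported:
  Site 0: calculated 75.6 vs reported 75.6 → residual 0.0 km
  Site 1: calculated 241.3 vs reported 241.3 → residual 0.0 km
  Site 2: calculated 323.7 vs reported 380.2 → residual 56.5 km
  Site 3: calculated 166.2 vs reported 166.2 → residual 0.0 km
Site 0, Site 1, Site 3 are mutually consistent (residuals ≈ 0); Site 2 is off by 56.5 km.

Site 2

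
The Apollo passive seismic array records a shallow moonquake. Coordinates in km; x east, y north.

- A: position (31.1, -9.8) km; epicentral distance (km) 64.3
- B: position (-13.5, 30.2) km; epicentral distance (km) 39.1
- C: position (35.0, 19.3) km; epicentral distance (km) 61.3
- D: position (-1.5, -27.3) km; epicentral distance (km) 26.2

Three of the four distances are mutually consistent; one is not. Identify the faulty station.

A

Solve using three stations at a time. Using B, C, D (subtract circle equations pairwise → linear system) gives (x, y) ≈ (-19.7, -8.4).
Distances from that point to each station vs reported:
  A: calculated 50.8 vs reported 64.3 → residual 13.5 km
  B: calculated 39.1 vs reported 39.1 → residual 0.0 km
  C: calculated 61.3 vs reported 61.3 → residual 0.0 km
  D: calculated 26.2 vs reported 26.2 → residual 0.0 km
B, C, D are mutually consistent (residuals ≈ 0); A is off by 13.5 km.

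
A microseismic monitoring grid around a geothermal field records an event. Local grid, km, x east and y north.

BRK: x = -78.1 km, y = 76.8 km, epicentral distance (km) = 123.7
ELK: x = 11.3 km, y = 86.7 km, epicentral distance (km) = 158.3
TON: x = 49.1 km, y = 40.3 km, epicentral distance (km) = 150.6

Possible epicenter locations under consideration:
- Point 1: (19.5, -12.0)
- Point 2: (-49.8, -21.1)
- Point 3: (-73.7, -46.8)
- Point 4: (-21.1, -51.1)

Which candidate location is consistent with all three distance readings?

Point 3

For each candidate, compare |candidate − station| to the reported distance:
Point 1: residuals BRK 8.3, ELK 59.3, TON 90.5 → max 90.5 km
Point 2: residuals BRK 21.8, ELK 34.4, TON 34.2 → max 34.4 km
Point 3: residuals BRK 0.0, ELK 0.0, TON 0.0 → max 0.0 km
Point 4: residuals BRK 16.3, ELK 16.7, TON 35.4 → max 35.4 km
Only Point 3 has all residuals ≈ 0.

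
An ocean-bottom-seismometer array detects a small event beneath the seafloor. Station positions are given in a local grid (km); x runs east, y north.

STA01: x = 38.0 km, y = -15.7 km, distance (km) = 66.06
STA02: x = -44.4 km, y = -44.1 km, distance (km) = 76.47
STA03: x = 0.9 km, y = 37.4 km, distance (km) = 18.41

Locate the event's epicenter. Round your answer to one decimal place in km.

Circle about each station: (x − 38.0)² + (y + 15.7)² = 66.06²; (x + 44.4)² + (y + 44.1)² = 76.47²; (x − 0.9)² + (y − 37.4)² = 18.41².
Subtracting the STA01 equation from the STA02 and STA03 equations removes the quadratic terms:
-164.8 x − 56.8 y = 741.94
-74.2 x + 106.2 y = 3734.08
Solving the 2×2 system: x ≈ -13.4, y ≈ 25.8 km.
Check against STA01 (with the unrounded x, y): √((x − 38.0)²+(y + 15.7)²) = 66.06 ≈ 66.06 km. ✓

-13.4 km east, 25.8 km north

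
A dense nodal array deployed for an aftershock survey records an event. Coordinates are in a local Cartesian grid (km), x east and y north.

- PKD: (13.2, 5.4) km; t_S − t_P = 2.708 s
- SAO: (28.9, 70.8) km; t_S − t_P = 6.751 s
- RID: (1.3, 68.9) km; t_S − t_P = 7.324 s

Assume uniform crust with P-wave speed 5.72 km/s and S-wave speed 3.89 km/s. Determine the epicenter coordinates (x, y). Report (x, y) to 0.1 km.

Distance from S−P lag: d = Δt · v_P v_S / (v_P − v_S) = Δt · (5.72·3.89)/(5.72−3.89) ≈ 12.1589·Δt.
So d_PKD = 32.93, d_SAO = 82.08, d_RID = 89.05 km.
Circle about each station: (x − 13.2)² + (y − 5.4)² = 32.93²; (x − 28.9)² + (y − 70.8)² = 82.08²; (x − 1.3)² + (y − 68.9)² = 89.05².
Subtracting pairs of circle equations eliminates x²+y² and gives linear equations (the radical axes):
31.4 x + 130.8 y = -8.29
-23.8 x + 127.0 y = -2300.02
Solving the 2×2 system: x ≈ 42.2, y ≈ -10.2 km.
Check against PKD (with the unrounded x, y): √((x − 13.2)²+(y − 5.4)²) = 32.95 ≈ 32.93 km. ✓

x ≈ 42.2 km, y ≈ -10.2 km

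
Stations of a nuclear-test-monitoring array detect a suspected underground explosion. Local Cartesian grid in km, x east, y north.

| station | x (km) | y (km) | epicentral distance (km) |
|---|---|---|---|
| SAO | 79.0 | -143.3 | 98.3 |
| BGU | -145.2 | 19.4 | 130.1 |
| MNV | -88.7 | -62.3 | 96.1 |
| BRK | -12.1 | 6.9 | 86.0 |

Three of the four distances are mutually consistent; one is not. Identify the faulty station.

Solve using three stations at a time. Using SAO, MNV, BRK (subtract circle equations pairwise → linear system) gives (x, y) ≈ (6.3, -77.1).
Distances from that point to each station vs reported:
  SAO: calculated 98.3 vs reported 98.3 → residual 0.0 km
  BGU: calculated 179.6 vs reported 130.1 → residual 49.5 km
  MNV: calculated 96.1 vs reported 96.1 → residual 0.0 km
  BRK: calculated 86.0 vs reported 86.0 → residual 0.0 km
SAO, MNV, BRK are mutually consistent (residuals ≈ 0); BGU is off by 49.5 km.

BGU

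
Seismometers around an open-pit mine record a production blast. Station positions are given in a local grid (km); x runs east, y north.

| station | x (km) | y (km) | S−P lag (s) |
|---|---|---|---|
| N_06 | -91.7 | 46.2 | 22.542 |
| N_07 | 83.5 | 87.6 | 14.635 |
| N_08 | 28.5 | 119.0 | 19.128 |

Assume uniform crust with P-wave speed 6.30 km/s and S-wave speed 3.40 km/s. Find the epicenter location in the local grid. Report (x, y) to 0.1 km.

Distance from S−P lag: d = Δt · v_P v_S / (v_P − v_S) = Δt · (6.30·3.40)/(6.30−3.40) ≈ 7.3862·Δt.
So d_N_06 = 166.50, d_N_07 = 108.10, d_N_08 = 141.28 km.
Circle about each station: (x + 91.7)² + (y − 46.2)² = 166.50²; (x − 83.5)² + (y − 87.6)² = 108.10²; (x − 28.5)² + (y − 119.0)² = 141.28².
Subtracting the N_06 equation from the N_07 and N_08 equations removes the quadratic terms:
350.4 x + 82.8 y = 20139.32
240.4 x + 145.6 y = 12192.13
Solving the 2×2 system: x ≈ 61.8, y ≈ -18.3 km.
Check against N_06 (with the unrounded x, y): √((x + 91.7)²+(y − 46.2)²) = 166.50 ≈ 166.50 km. ✓

(61.8, -18.3)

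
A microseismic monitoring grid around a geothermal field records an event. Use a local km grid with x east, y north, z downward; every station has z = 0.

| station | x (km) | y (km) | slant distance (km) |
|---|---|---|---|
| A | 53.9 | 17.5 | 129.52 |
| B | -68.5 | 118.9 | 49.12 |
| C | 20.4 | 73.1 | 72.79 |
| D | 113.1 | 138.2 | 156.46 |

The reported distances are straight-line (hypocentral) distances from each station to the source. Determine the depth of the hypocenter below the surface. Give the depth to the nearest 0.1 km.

depth ≈ 33.8 km

Each station gives a sphere (x−x_i)² + (y−y_i)² + z² = d_i² (stations at z=0).
Subtracting the A sphere from B and C: z² cancels, leaving linear equations in x and y:
-244.8 x + 202.8 y = 29980.66
-67.0 x + 111.2 y = 14025.36
Solving: x ≈ -35.903, y ≈ 104.495 km (keep extra digits for the depth step; rounded: -35.9, 104.5).
Then from the A sphere: z² = 129.52² − (x − 53.9)² − (y − 17.5)² with x = -35.903, y = 104.495, so z ≈ 33.804 ≈ 33.8 km.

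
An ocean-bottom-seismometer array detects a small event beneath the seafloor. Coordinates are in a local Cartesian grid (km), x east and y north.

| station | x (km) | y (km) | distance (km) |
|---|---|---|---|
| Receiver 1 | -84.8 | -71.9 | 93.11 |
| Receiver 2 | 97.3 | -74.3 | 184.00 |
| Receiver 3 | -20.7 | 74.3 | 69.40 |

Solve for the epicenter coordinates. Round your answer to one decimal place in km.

Circle about each station: (x + 84.8)² + (y + 71.9)² = 93.11²; (x − 97.3)² + (y + 74.3)² = 184.00²; (x + 20.7)² + (y − 74.3)² = 69.40².
Subtracting pairs of circle equations eliminates x²+y² and gives linear equations (the radical axes):
364.2 x − 4.8 y = -22559.40
128.2 x + 292.4 y = -2558.56
Solving the 2×2 system: x ≈ -61.7, y ≈ 18.3 km.

-61.7 km east, 18.3 km north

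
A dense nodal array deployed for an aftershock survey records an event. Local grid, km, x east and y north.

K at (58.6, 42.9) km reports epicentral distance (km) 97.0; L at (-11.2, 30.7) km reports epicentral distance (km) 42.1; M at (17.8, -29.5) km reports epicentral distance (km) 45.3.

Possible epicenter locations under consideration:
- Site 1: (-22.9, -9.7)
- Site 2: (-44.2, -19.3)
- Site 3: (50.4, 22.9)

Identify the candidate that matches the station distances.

For each candidate, compare |candidate − station| to the reported distance:
Site 1: residuals K 0.0, L 0.0, M 0.0 → max 0.0 km
Site 2: residuals K 23.2, L 17.8, M 17.5 → max 23.2 km
Site 3: residuals K 75.4, L 20.0, M 16.4 → max 75.4 km
Only Site 1 has all residuals ≈ 0.

Site 1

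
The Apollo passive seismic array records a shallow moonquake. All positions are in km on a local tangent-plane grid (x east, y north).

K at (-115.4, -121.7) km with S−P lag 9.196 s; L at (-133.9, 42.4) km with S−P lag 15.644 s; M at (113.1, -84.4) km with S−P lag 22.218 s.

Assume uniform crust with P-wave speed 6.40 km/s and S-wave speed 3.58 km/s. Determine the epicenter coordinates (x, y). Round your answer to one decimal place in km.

(-66.4, -65.3)

Distance from S−P lag: d = Δt · v_P v_S / (v_P − v_S) = Δt · (6.40·3.58)/(6.40−3.58) ≈ 8.1248·Δt.
So d_K = 74.72, d_L = 127.10, d_M = 180.52 km.
Circle about each station: (x + 115.4)² + (y + 121.7)² = 74.72²; (x + 133.9)² + (y − 42.4)² = 127.10²; (x − 113.1)² + (y + 84.4)² = 180.52².
Subtracting the K equation from the L and M equations removes the quadratic terms:
-37.0 x + 328.2 y = -18972.41
457.0 x + 74.6 y = -35217.47
Solving the 2×2 system: x ≈ -66.4, y ≈ -65.3 km.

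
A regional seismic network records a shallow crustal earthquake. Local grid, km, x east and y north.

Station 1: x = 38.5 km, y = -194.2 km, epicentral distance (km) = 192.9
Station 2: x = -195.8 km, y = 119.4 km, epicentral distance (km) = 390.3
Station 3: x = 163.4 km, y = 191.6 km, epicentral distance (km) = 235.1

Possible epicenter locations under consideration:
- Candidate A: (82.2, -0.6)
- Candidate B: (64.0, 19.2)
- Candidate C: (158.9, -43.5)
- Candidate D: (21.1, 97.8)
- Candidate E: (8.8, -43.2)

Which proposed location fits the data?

Candidate C

For each candidate, compare |candidate − station| to the reported distance:
Candidate A: residuals Station 1 5.6, Station 2 87.5, Station 3 26.5 → max 87.5 km
Candidate B: residuals Station 1 22.0, Station 2 111.8, Station 3 36.1 → max 111.8 km
Candidate C: residuals Station 1 0.0, Station 2 0.0, Station 3 0.0 → max 0.0 km
Candidate D: residuals Station 1 99.6, Station 2 172.3, Station 3 64.7 → max 172.3 km
Candidate E: residuals Station 1 39.0, Station 2 129.0, Station 3 46.0 → max 129.0 km
Only Candidate C has all residuals ≈ 0.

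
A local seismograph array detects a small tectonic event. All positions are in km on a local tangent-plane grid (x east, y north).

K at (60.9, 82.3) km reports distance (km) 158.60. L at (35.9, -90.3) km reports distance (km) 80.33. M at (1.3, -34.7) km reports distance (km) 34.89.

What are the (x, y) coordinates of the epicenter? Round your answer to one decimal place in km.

x ≈ -31.5 km, y ≈ -46.6 km

Circle about each station: (x − 60.9)² + (y − 82.3)² = 158.60²; (x − 35.9)² + (y + 90.3)² = 80.33²; (x − 1.3)² + (y + 34.7)² = 34.89².
Subtracting pairs of circle equations eliminates x²+y² and gives linear equations (the radical axes):
-50.0 x − 345.2 y = 17661.85
-119.2 x − 234.0 y = 14660.33
Solving the 2×2 system: x ≈ -31.5, y ≈ -46.6 km.
Check against K (with the unrounded x, y): √((x − 60.9)²+(y − 82.3)²) = 158.60 ≈ 158.60 km. ✓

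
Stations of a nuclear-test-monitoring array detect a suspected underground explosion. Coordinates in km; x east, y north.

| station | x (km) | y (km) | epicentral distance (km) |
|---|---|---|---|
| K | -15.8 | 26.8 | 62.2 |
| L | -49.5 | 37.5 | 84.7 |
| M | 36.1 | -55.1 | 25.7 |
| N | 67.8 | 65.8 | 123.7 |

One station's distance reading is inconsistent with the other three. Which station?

M

Solve using three stations at a time. Using K, L, N (subtract circle equations pairwise → linear system) gives (x, y) ≈ (-4.7, -34.4).
Distances from that point to each station vs reported:
  K: calculated 62.2 vs reported 62.2 → residual 0.0 km
  L: calculated 84.7 vs reported 84.7 → residual 0.0 km
  M: calculated 45.8 vs reported 25.7 → residual 20.1 km
  N: calculated 123.7 vs reported 123.7 → residual 0.0 km
K, L, N are mutually consistent (residuals ≈ 0); M is off by 20.1 km.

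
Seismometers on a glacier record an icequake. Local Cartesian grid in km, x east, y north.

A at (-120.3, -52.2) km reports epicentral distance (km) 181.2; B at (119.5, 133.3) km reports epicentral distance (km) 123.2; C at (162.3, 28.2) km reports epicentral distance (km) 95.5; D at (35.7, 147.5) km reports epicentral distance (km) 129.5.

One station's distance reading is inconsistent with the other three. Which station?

Solve using three stations at a time. Using B, C, D (subtract circle equations pairwise → linear system) gives (x, y) ≈ (67.0, 21.8).
Distances from that point to each station vs reported:
  A: calculated 201.4 vs reported 181.2 → residual 20.2 km
  B: calculated 123.2 vs reported 123.2 → residual 0.0 km
  C: calculated 95.5 vs reported 95.5 → residual 0.0 km
  D: calculated 129.5 vs reported 129.5 → residual 0.0 km
B, C, D are mutually consistent (residuals ≈ 0); A is off by 20.2 km.

A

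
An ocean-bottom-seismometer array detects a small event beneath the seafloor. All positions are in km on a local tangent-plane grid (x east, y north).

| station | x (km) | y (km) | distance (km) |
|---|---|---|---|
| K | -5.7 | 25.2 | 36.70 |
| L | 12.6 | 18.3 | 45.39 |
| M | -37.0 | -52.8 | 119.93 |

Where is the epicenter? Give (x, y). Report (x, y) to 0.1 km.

Circle about each station: (x + 5.7)² + (y − 25.2)² = 36.70²; (x − 12.6)² + (y − 18.3)² = 45.39²; (x + 37.0)² + (y + 52.8)² = 119.93².
Subtracting the K equation from the L and M equations removes the quadratic terms:
36.6 x − 13.8 y = -887.24
-62.6 x − 156.0 y = -9547.00
Solving the 2×2 system: x ≈ -1.0, y ≈ 61.6 km.
Check against K (with the unrounded x, y): √((x + 5.7)²+(y − 25.2)²) = 36.71 ≈ 36.70 km. ✓

(-1.0, 61.6)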